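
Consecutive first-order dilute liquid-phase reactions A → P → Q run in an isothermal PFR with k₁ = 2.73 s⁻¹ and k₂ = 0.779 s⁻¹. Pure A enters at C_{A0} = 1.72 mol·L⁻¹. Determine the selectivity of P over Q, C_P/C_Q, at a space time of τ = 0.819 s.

For first-order series with pure A initially, C_P(τ) = k₁C_{A0}/(k₂−k₁)·(e^(−k₁τ) − e^(−k₂τ)).
e^(−k₁τ) = e^(−2.73×0.819) = e^(−2.236) = 0.1069; e^(−k₂τ) = e^(−0.6380) = 0.5283.
C_P = 2.73×1.72/(0.779−2.73) × (0.1069−0.5283) = (-2.407)×(-0.4214) = 1.014 mol·L⁻¹.
C_A = C_{A0}e^(−k₁τ) = 0.1839 mol·L⁻¹, so C_Q = C_{A0}−C_A−C_P = 0.5218 mol·L⁻¹; C_P/C_Q = 1.94.

1.94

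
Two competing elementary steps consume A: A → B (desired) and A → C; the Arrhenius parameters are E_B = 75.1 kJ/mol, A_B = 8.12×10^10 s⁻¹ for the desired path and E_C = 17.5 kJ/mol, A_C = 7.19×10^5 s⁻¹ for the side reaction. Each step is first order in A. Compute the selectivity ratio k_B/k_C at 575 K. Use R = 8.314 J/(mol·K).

0.661

k_B/k_C = (A_B/A_C)·exp[−(E_B−E_C)/(RT)] = (A_B/A_C)·exp[(E_C−E_B)/(RT)].
(E_C−E_B)/(RT) = (17.5−75.1)×10³/(8.314×575) = -57600/4781 = -12.05.
k_B/k_C = (8.12×10^10/7.19×10^5)·exp(-12.05) = 1.129×10^5 × 5.851×10^-6 = 0.661.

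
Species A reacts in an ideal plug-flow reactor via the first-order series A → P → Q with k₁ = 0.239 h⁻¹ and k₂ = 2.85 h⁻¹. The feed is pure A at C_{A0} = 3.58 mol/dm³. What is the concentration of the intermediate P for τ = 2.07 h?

Solving the coupled first-order balances gives C_P(τ) = [k₁/(k₂−k₁)]·C_{A0}·(e^(−k₁τ) − e^(−k₂τ)).
e^(−k₁τ) = e^(−0.239×2.07) = e^(−0.4947) = 0.6097; e^(−k₂τ) = e^(−5.899) = 0.002741.
C_P = 0.239×3.58/(2.85−0.239) × (0.6097−0.002741) = 0.3277×0.6070 = 0.1989 mol/dm³.

0.199 mol/dm³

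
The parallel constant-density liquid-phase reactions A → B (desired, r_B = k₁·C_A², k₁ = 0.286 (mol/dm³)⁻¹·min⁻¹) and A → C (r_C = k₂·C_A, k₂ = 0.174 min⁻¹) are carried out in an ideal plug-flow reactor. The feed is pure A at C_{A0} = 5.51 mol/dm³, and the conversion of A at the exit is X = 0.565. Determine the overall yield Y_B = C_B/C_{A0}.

0.487

C_A = C_{A0}(1−X) = 2.397 mol/dm³.
Along a PFR/batch, dC_C/dC_A = −r_C/(r_B+r_C) = −k₂/(k₂+k₁·C_A).
Integrating from C_{A0} to C_A: C_C = (0.174/0.286)·ln[(0.174+0.286·5.51)/(0.174+0.286·2.40)] = 0.6084·ln(1.750/0.8595) = 0.4325 mol/dm³.
Then C_B = (C_{A0}−C_A) − C_C = 3.113 − 0.4325 = 2.681 mol/dm³.
Y_B = C_B/C_{A0} = 2.681/5.51 = 0.487.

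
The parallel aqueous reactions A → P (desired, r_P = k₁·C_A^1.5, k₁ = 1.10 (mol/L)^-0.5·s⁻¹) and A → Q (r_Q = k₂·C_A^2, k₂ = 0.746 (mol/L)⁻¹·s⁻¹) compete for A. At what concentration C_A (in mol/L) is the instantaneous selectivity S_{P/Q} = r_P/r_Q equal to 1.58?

S_{P/Q} = (k₁/k₂)·C_A^-0.5 ⇒ C_A = (S·k₂/k₁)^(-2).
= (1.58×0.746/1.10)^(-2) = (1.072)^(-2) = 0.871 mol/L.

0.871 mol/L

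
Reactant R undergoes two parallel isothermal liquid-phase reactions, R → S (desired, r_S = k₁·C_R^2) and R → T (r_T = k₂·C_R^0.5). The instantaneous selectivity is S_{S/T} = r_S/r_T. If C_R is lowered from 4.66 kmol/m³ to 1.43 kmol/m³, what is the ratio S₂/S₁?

0.170

S_{S/T} = (k₁/k₂)·C_R^1.5, so S₂/S₁ = (C_{R,2}/C_{R,1})^1.5.
= (1.43/4.66)^1.5 = (0.3069)^1.5 = 0.170.
Selectivity toward S falls as C_R falls — high-concentration operation is favoured.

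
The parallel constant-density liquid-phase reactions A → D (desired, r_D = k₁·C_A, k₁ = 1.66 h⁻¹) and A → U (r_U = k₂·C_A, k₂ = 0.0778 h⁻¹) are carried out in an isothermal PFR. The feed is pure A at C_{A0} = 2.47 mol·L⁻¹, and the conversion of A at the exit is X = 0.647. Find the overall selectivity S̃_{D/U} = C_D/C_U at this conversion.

21.3

C_A = C_{A0}(1−X) = 0.8719 mol·L⁻¹.
Both paths are first order in A, so the instantaneous fraction to D is constant: dC_D/d(−C_A) = k₁/(k₁+k₂) = 0.9552.
C_D = 0.9552·(C_{A0}−C_A) = 0.9552×1.598 = 1.53 mol·L⁻¹.
C_U = (C_{A0}−C_A)−C_D = 0.07155 mol·L⁻¹; S̃_{D/U} = 1.527/0.07155 = 21.3.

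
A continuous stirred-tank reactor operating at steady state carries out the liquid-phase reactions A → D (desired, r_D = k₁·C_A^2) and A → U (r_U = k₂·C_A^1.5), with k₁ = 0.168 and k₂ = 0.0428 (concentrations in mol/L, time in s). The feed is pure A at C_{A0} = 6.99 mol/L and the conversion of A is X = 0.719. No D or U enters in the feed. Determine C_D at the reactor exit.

4.25 mol/L

Exit C_A = C_{A0}(1−X) = 6.99×0.281 = 1.964 mol/L.
A CSTR operates uniformly at the exit composition, giving r_D = 0.6482 and r_U = 0.1178 (each k·C_A^n at C_A = 1.964).
Fraction of consumed A going to D: r_D/(r_D+r_U) = 0.8462.
C_D = 0.8462·C_{A0}·X = 0.8462×6.99×0.719 = 4.25 mol/L.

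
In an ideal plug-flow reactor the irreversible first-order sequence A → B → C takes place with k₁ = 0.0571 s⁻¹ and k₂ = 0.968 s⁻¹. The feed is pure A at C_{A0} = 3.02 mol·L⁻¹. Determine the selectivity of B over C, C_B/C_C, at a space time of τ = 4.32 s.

Solving the coupled first-order balances gives C_B(τ) = [k₁/(k₂−k₁)]·C_{A0}·(e^(−k₁τ) − e^(−k₂τ)).
e^(−k₁τ) = e^(−0.0571×4.32) = e^(−0.2467) = 0.7814; e^(−k₂τ) = e^(−4.182) = 0.01527.
C_B = 0.0571×3.02/(0.968−0.0571) × (0.7814−0.01527) = 0.1893×0.7661 = 0.1450 mol·L⁻¹.
C_A = C_{A0}e^(−k₁τ) = 2.360 mol·L⁻¹, so C_C = C_{A0}−C_A−C_B = 0.5151 mol·L⁻¹; C_B/C_C = 0.282.

0.282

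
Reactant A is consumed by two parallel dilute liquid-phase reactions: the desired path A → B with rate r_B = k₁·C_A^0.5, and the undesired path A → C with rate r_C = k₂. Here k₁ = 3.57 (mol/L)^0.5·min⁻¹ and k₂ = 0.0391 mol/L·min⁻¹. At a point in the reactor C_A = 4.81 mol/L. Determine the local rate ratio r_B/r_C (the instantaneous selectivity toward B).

200

S_{B/C} = r_B/r_C = (k₁·C_A^0.5)/(k₂) = (k₁/k₂)·C_A^0.5.
= (3.57×4.810^0.5) / (0.0391) = 7.830/0.03910 = 200.
Since the desired path is higher order in A, keeping C_A high (PFR or concentrated feed) favours B.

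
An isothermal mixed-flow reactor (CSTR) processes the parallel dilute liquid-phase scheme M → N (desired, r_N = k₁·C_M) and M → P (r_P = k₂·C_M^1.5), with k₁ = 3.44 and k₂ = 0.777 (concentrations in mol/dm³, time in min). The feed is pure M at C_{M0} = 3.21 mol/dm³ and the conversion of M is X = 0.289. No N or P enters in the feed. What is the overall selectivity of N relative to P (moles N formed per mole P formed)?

Exit C_M = C_{M0}(1−X) = 3.21×0.711 = 2.282 mol/dm³.
Rates in a CSTR are evaluated at the outlet concentration: r_N = 3.44×2.282 = 7.851, r_P = 0.777×2.282^1.5 = 2.679.
Overall selectivity = C_N/C_P = r_Nτ/(r_Pτ) = r_N/r_P = 2.93.

2.93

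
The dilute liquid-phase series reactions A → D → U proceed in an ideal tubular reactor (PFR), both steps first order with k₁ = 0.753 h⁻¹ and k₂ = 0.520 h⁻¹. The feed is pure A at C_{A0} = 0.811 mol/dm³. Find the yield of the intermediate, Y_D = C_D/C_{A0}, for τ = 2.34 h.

0.402

Solving the coupled first-order balances gives C_D(τ) = [k₁/(k₂−k₁)]·C_{A0}·(e^(−k₁τ) − e^(−k₂τ)).
e^(−k₁τ) = e^(−0.753×2.34) = e^(−1.762) = 0.1717; e^(−k₂τ) = e^(−1.217) = 0.2962.
C_D = 0.753×0.811/(0.520−0.753) × (0.1717−0.2962) = (-2.621)×(-0.1245) = 0.3263 mol/dm³.
Y_D = C_D/C_{A0} = 0.3263/0.811 = 0.402.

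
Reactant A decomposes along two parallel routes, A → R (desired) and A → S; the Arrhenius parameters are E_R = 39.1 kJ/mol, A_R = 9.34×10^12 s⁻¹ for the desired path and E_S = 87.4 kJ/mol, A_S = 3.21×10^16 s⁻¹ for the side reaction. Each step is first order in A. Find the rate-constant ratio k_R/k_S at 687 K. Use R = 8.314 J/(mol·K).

With equal orders, S_{R/S} = k_R/k_S = (A_R/A_S)·exp[(E_S−E_R)/(RT)].
(E_S−E_R)/(RT) = (87.4−39.1)×10³/(8.314×687) = 48300/5712 = 8.456.
k_R/k_S = (9.34×10^12/3.21×10^16)·exp(8.456) = 2.910×10^-4 × 4705 = 1.37.

1.37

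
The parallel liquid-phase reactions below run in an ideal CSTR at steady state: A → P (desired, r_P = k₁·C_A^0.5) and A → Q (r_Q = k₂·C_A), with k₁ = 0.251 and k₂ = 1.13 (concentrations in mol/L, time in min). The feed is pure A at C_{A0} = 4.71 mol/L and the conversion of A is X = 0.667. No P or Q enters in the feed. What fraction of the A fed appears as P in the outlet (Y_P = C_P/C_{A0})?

0.100

Exit C_A = C_{A0}(1−X) = 4.71×0.333 = 1.568 mol/L.
A CSTR operates uniformly at the exit composition, giving r_P = 0.3143 and r_Q = 1.772 (each k·C_A^n at C_A = 1.568).
Fraction of consumed A going to P: r_P/(r_P+r_Q) = 0.1506.
C_P = 0.1506·C_{A0}·X = 0.1506×4.71×0.667 = 0.473 mol/L; Y_P = C_P/C_{A0} = 0.100.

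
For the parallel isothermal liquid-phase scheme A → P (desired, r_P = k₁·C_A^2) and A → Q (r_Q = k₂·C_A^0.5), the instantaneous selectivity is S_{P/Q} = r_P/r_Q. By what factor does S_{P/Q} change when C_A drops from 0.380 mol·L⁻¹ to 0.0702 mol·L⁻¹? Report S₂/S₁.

0.0794

S_{P/Q} = (k₁/k₂)·C_A^1.5, so S₂/S₁ = (C_{A,2}/C_{A,1})^1.5.
= (0.0702/0.380)^1.5 = (0.1847)^1.5 = 0.0794.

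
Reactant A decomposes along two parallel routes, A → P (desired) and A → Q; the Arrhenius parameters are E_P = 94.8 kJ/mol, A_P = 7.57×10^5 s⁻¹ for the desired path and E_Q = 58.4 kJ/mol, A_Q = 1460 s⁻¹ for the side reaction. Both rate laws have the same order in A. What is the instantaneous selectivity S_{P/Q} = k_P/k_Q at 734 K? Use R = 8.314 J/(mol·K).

1.33

With equal orders, S_{P/Q} = k_P/k_Q = (A_P/A_Q)·exp[(E_Q−E_P)/(RT)].
(E_Q−E_P)/(RT) = (58.4−94.8)×10³/(8.314×734) = -36400/6102 = -5.965.
k_P/k_Q = (7.57×10^5/1460)·exp(-5.965) = 518.5 × 0.002568 = 1.33.
Since E_P > E_Q, raising the temperature improves selectivity toward P.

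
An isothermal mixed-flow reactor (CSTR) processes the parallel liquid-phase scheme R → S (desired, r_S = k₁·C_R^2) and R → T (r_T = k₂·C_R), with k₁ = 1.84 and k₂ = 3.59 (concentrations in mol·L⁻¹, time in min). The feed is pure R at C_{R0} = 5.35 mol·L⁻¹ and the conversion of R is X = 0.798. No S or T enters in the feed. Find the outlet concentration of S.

1.52 mol·L⁻¹

Exit C_R = C_{R0}(1−X) = 5.35×0.202 = 1.081 mol·L⁻¹.
Rates in a CSTR are evaluated at the outlet concentration: r_S = 1.84×1.081^2 = 2.149, r_T = 3.59×1.081 = 3.880.
Fraction of consumed R going to S: r_S/(r_S+r_T) = 0.3565.
C_S = 0.3565·C_{R0}·X = 0.3565×5.35×0.798 = 1.52 mol·L⁻¹.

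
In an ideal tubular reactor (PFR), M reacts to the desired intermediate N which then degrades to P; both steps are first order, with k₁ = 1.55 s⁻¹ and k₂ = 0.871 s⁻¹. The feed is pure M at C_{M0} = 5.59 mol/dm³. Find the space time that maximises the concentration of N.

For first-order series the maximum of C_N occurs at τ_opt = ln(k₂/k₁)/(k₂−k₁).
= ln(0.871/1.55)/(0.871−1.55) = ln(0.5619)/-0.6790 = -0.5764/-0.6790 = 0.849 s.

0.849 s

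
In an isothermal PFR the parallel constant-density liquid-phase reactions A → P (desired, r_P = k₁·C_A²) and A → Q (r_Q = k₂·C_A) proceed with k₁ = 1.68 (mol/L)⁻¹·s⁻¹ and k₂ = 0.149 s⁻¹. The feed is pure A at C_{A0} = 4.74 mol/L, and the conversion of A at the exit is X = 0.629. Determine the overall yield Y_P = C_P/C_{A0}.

C_A = C_{A0}(1−X) = 1.759 mol/L.
Along a PFR/batch, dC_Q/dC_A = −r_Q/(r_P+r_Q) = −k₂/(k₂+k₁·C_A).
Integrating from C_{A0} to C_A: C_Q = (0.149/1.68)·ln[(0.149+1.68·4.74)/(0.149+1.68·1.76)] = 0.08869·ln(8.112/3.103) = 0.08522 mol/L.
Then C_P = (C_{A0}−C_A) − C_Q = 2.981 − 0.08522 = 2.896 mol/L.
Y_P = C_P/C_{A0} = 2.896/4.74 = 0.611.

0.611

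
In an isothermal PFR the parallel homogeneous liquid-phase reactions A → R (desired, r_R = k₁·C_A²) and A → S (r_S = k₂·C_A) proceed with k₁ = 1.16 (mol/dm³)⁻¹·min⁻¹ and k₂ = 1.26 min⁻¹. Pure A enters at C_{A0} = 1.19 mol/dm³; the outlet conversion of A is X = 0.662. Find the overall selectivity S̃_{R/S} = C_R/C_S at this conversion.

C_A = C_{A0}(1−X) = 0.4022 mol/dm³.
Along a PFR/batch, dC_S/dC_A = −r_S/(r_R+r_S) = −k₂/(k₂+k₁·C_A).
Integrating from C_{A0} to C_A: C_S = (1.26/1.16)·ln[(1.26+1.16·1.19)/(1.26+1.16·0.402)] = 1.086·ln(2.640/1.727) = 0.4614 mol/dm³.
Then C_R = (C_{A0}−C_A) − C_S = 0.7878 − 0.4614 = 0.3264 mol/dm³.
S̃_{R/S} = C_R/C_S = 0.3264/0.4614 = 0.707.

0.707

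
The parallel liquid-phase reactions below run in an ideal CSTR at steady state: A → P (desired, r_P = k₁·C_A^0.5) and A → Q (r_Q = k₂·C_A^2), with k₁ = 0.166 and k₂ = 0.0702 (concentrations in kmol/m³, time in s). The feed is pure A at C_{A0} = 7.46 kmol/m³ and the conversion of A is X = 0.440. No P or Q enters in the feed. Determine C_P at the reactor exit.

0.712 kmol/m³

Exit C_A = C_{A0}(1−X) = 7.46×0.560 = 4.178 kmol/m³.
In a CSTR the entire volume is at exit conditions, so r_P = 0.166×4.178^0.5 = 0.3393 and r_Q = 0.0702×4.178^2 = 1.225.
Fraction of consumed A going to P: r_P/(r_P+r_Q) = 0.2169.
C_P = 0.2169·C_{A0}·X = 0.2169×7.46×0.440 = 0.712 kmol/m³.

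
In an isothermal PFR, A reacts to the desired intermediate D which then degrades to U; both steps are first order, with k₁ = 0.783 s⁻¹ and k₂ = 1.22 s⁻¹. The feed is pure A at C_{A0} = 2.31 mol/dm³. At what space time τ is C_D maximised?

For first-order series the maximum of C_D occurs at τ_opt = ln(k₂/k₁)/(k₂−k₁).
= ln(1.22/0.783)/(1.22−0.783) = ln(1.558)/0.4370 = 0.4435/0.4370 = 1.01 s.

1.01 s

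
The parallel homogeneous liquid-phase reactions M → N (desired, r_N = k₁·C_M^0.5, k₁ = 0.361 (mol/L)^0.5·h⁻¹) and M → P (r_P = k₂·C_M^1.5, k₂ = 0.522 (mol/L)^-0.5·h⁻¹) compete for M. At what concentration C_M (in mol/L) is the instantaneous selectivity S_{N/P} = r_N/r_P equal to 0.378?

1.83 mol/L

S_{N/P} = (k₁/k₂)·C_M⁻¹ ⇒ C_M = (S·k₂/k₁)^(-1).
= (0.378×0.522/0.361)^(-1) = (0.5466)^(-1) = 1.83 mol/L.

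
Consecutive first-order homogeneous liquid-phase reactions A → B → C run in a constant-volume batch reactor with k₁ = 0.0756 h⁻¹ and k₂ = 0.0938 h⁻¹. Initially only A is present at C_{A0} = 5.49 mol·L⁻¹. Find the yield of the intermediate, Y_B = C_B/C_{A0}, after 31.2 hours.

The intermediate concentration in a first-order A→B→C sequence is C_B = k₁C_{A0}(e^(−k₁t) − e^(−k₂t))/(k₂−k₁).
e^(−k₁t) = e^(−0.0756×31.2) = e^(−2.359) = 0.09454; e^(−k₂t) = e^(−2.927) = 0.05358.
C_B = 0.0756×5.49/(0.0938−0.0756) × (0.09454−0.05358) = 22.80×0.04096 = 0.9341 mol·L⁻¹.
Y_B = C_B/C_{A0} = 0.9341/5.49 = 0.170.

0.170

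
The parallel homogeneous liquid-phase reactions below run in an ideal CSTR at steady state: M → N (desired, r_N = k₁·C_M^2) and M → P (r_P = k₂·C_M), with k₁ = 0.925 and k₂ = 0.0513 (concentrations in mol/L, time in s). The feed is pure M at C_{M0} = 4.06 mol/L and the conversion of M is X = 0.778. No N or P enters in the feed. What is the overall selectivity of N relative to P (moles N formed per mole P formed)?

Exit C_M = C_{M0}(1−X) = 4.06×0.222 = 0.9013 mol/L.
Rates in a CSTR are evaluated at the outlet concentration: r_N = 0.925×0.9013^2 = 0.7514, r_P = 0.0513×0.9013 = 0.04624.
Overall selectivity = C_N/C_P = r_Nτ/(r_Pτ) = r_N/r_P = 16.3.

16.3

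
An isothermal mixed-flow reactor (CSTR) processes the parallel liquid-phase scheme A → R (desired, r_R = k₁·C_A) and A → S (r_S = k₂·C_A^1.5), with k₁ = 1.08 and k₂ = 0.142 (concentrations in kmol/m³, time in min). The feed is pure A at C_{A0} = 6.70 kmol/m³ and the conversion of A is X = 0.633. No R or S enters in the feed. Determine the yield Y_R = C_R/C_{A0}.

0.525

Exit C_A = C_{A0}(1−X) = 6.70×0.367 = 2.459 kmol/m³.
In a CSTR the entire volume is at exit conditions, so r_R = 1.08×2.459 = 2.656 and r_S = 0.142×2.459^1.5 = 0.5475.
Fraction of consumed A going to R: r_R/(r_R+r_S) = 0.8291.
C_R = 0.8291·C_{A0}·X = 0.8291×6.70×0.633 = 3.52 kmol/m³; Y_R = C_R/C_{A0} = 0.525.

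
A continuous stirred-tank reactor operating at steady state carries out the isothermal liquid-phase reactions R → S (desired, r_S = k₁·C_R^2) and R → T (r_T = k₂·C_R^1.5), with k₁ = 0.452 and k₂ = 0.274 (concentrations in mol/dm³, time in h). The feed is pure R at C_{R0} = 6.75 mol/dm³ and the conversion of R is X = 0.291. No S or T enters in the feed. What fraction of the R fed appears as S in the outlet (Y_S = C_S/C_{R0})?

0.228

Exit C_R = C_{R0}(1−X) = 6.75×0.709 = 4.786 mol/dm³.
In a CSTR the entire volume is at exit conditions, so r_S = 0.452×4.786^2 = 10.35 and r_T = 0.274×4.786^1.5 = 2.869.
Fraction of consumed R going to S: r_S/(r_S+r_T) = 0.7830.
C_S = 0.7830·C_{R0}·X = 0.7830×6.75×0.291 = 1.54 mol/dm³; Y_S = C_S/C_{R0} = 0.228.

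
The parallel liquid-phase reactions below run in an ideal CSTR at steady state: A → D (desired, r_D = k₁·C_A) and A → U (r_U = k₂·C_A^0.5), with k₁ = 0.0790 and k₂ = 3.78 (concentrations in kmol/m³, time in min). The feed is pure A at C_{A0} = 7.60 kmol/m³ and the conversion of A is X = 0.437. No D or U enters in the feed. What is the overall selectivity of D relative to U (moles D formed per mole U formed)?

Exit C_A = C_{A0}(1−X) = 7.60×0.563 = 4.279 kmol/m³.
In a CSTR the entire volume is at exit conditions, so r_D = 0.0790×4.279 = 0.3380 and r_U = 3.78×4.279^0.5 = 7.819.
Overall selectivity = C_D/C_U = r_Dτ/(r_Uτ) = r_D/r_U = 0.0432.

0.0432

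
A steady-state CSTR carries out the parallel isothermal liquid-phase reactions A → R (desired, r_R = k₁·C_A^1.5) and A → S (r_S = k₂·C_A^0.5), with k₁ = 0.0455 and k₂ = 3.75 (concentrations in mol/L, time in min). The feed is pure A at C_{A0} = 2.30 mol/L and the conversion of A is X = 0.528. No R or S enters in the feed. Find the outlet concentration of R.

Exit C_A = C_{A0}(1−X) = 2.30×0.472 = 1.086 mol/L.
Rates in a CSTR are evaluated at the outlet concentration: r_R = 0.0455×1.086^1.5 = 0.05147, r_S = 3.75×1.086^0.5 = 3.907.
Fraction of consumed A going to R: r_R/(r_R+r_S) = 0.01300.
C_R = 0.01300·C_{A0}·X = 0.01300×2.30×0.528 = 0.0158 mol/L.

0.0158 mol/L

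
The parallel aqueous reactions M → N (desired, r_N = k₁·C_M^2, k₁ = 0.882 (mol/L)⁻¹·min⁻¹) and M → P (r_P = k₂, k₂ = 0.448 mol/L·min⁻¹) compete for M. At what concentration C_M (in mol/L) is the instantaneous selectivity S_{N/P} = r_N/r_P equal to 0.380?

0.439 mol/L

S_{N/P} = (k₁/k₂)·C_M^2 ⇒ C_M = (S·k₂/k₁)^(0.5).
= (0.380×0.448/0.882)^(0.5) = (0.1930)^(0.5) = 0.439 mol/L.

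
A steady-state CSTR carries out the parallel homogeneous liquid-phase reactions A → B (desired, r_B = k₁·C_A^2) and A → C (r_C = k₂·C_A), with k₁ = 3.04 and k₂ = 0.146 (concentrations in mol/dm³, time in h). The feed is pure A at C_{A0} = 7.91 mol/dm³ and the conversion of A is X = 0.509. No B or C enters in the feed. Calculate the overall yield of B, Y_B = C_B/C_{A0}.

Exit C_A = C_{A0}(1−X) = 7.91×0.491 = 3.884 mol/dm³.
In a CSTR the entire volume is at exit conditions, so r_B = 3.04×3.884^2 = 45.86 and r_C = 0.146×3.884 = 0.5670.
Fraction of consumed A going to B: r_B/(r_B+r_C) = 0.9878.
C_B = 0.9878·C_{A0}·X = 0.9878×7.91×0.509 = 3.98 mol/dm³; Y_B = C_B/C_{A0} = 0.503.

0.503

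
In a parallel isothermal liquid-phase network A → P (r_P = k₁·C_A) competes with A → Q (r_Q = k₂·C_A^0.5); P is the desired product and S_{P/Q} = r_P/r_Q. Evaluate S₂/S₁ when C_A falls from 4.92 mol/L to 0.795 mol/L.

0.402

S_{P/Q} = (k₁/k₂)·C_A^0.5, so S₂/S₁ = (C_{A,2}/C_{A,1})^0.5.
= (0.795/4.92)^0.5 = (0.1616)^0.5 = 0.402.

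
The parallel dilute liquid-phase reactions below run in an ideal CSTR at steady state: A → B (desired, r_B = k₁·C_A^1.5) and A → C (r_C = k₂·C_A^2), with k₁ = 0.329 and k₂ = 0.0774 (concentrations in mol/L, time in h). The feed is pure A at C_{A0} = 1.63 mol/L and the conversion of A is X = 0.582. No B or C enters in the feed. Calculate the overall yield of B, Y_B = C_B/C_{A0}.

Exit C_A = C_{A0}(1−X) = 1.63×0.418 = 0.6813 mol/L.
In a CSTR the entire volume is at exit conditions, so r_B = 0.329×0.6813^1.5 = 0.1850 and r_C = 0.0774×0.6813^2 = 0.03593.
Fraction of consumed A going to B: r_B/(r_B+r_C) = 0.8374.
C_B = 0.8374·C_{A0}·X = 0.8374×1.63×0.582 = 0.794 mol/L; Y_B = C_B/C_{A0} = 0.487.

0.487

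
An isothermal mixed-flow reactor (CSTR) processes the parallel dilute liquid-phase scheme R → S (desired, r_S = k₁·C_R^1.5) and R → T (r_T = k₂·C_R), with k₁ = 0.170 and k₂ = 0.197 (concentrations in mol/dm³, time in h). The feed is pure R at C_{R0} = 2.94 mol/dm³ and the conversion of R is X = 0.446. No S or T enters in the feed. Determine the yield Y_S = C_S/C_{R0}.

0.234

Exit C_R = C_{R0}(1−X) = 2.94×0.554 = 1.629 mol/dm³.
A CSTR operates uniformly at the exit composition, giving r_S = 0.3534 and r_T = 0.3209 (each k·C_R^n at C_R = 1.629).
Fraction of consumed R going to S: r_S/(r_S+r_T) = 0.5241.
C_S = 0.5241·C_{R0}·X = 0.5241×2.94×0.446 = 0.687 mol/dm³; Y_S = C_S/C_{R0} = 0.234.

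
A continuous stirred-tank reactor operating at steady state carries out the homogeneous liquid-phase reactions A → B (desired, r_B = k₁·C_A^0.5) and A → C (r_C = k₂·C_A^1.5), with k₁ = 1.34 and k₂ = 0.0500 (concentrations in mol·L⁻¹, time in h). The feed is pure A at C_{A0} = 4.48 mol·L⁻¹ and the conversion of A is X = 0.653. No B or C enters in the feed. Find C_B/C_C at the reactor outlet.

17.2

Exit C_A = C_{A0}(1−X) = 4.48×0.347 = 1.555 mol·L⁻¹.
Rates in a CSTR are evaluated at the outlet concentration: r_B = 1.34×1.555^0.5 = 1.671, r_C = 0.0500×1.555^1.5 = 0.09691.
Overall selectivity = C_B/C_C = r_Bτ/(r_Cτ) = r_B/r_C = 17.2.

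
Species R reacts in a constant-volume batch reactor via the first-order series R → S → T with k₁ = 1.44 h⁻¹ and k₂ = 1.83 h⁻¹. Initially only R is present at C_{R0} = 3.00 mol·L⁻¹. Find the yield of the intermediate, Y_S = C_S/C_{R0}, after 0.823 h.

The intermediate concentration in a first-order A→B→C sequence is C_S = k₁C_{R0}(e^(−k₁t) − e^(−k₂t))/(k₂−k₁).
e^(−k₁t) = e^(−1.44×0.823) = e^(−1.185) = 0.3057; e^(−k₂t) = e^(−1.506) = 0.2218.
C_S = 1.44×3.00/(1.83−1.44) × (0.3057−0.2218) = 11.08×0.08393 = 0.9297 mol·L⁻¹.
Y_S = C_S/C_{R0} = 0.9297/3.00 = 0.310.

0.310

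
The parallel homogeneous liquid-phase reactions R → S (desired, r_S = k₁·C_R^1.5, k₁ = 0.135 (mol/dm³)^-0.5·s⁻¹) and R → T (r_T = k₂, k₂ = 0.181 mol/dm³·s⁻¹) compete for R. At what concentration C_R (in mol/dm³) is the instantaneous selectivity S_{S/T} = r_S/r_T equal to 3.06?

2.56 mol/dm³

S_{S/T} = (k₁/k₂)·C_R^1.5 ⇒ C_R = (S·k₂/k₁)^(1/1.5).
= (3.06×0.181/0.135)^(0.6667) = (4.103)^(0.6667) = 2.56 mol/dm³.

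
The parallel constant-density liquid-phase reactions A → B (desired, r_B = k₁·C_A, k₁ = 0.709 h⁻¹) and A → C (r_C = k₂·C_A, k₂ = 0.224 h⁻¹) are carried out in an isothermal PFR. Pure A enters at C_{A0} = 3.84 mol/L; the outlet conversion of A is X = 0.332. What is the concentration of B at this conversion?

C_A = C_{A0}(1−X) = 2.565 mol/L.
Both paths are first order in A, so the instantaneous fraction to B is constant: dC_B/d(−C_A) = k₁/(k₁+k₂) = 0.7599.
C_B = 0.7599·(C_{A0}−C_A) = 0.7599×1.275 = 0.969 mol/L.

0.969 mol/L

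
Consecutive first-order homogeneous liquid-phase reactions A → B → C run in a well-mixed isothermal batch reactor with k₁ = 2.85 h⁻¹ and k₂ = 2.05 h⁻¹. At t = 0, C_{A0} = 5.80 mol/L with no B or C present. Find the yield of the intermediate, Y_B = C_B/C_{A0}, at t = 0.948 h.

0.271

For first-order series with pure A initially, C_B(t) = k₁C_{A0}/(k₂−k₁)·(e^(−k₁t) − e^(−k₂t)).
e^(−k₁t) = e^(−2.85×0.948) = e^(−2.702) = 0.06708; e^(−k₂t) = e^(−1.943) = 0.1432.
C_B = 2.85×5.80/(2.05−2.85) × (0.06708−0.1432) = (-20.66)×(-0.07613) = 1.573 mol/L.
Y_B = C_B/C_{A0} = 1.573/5.80 = 0.271.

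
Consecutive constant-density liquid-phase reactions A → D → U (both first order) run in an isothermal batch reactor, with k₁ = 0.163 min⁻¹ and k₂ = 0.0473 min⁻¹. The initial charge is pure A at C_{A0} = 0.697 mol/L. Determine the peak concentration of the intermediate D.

At the optimum, C_{D,max}/C_{A0} = (k₁/k₂)^[k₂/(k₂−k₁)].
= (0.163/0.0473)^(0.0473/(0.0473−0.163)) = (3.446)^(-0.4088) = 0.6030.
C_{D,max} = 0.6030×0.697 = 0.420 mol/L.

0.420 mol/L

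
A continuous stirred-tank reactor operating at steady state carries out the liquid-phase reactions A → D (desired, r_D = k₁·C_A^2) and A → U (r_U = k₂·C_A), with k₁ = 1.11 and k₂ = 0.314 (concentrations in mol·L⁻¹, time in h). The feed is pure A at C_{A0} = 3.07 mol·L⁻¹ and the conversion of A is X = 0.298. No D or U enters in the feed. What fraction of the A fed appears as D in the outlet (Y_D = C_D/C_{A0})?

0.263

Exit C_A = C_{A0}(1−X) = 3.07×0.702 = 2.155 mol·L⁻¹.
In a CSTR the entire volume is at exit conditions, so r_D = 1.11×2.155^2 = 5.156 and r_U = 0.314×2.155 = 0.6767.
Fraction of consumed A going to D: r_D/(r_D+r_U) = 0.8840.
C_D = 0.8840·C_{A0}·X = 0.8840×3.07×0.298 = 0.809 mol·L⁻¹; Y_D = C_D/C_{A0} = 0.263.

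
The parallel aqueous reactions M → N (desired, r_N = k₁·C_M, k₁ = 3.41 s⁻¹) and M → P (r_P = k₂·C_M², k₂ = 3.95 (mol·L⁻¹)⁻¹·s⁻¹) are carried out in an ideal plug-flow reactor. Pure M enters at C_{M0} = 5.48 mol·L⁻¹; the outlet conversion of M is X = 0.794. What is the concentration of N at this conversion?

C_M = C_{M0}(1−X) = 1.129 mol·L⁻¹.
Along a PFR/batch, dC_N/dC_M = −r_N/(r_N+r_P) = −k₁/(k₁+k₂·C_M).
Integrating from C_{M0} to C_M: C_N = (3.41/3.95)·ln[(3.41+3.95·5.48)/(3.41+3.95·1.13)] = 0.8633·ln(25.06/7.869) = 0.9998 mol·L⁻¹.

1.000 mol·L⁻¹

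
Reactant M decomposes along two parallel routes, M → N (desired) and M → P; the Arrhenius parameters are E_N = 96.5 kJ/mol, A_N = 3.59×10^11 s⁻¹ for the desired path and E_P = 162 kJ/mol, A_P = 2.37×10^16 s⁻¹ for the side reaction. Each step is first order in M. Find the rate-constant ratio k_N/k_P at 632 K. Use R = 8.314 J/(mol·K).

k_N/k_P = (A_N/A_P)·exp[−(E_N−E_P)/(RT)] = (A_N/A_P)·exp[(E_P−E_N)/(RT)].
(E_P−E_N)/(RT) = (162−96.5)×10³/(8.314×632) = 65500/5254 = 12.47.
k_N/k_P = (3.59×10^11/2.37×10^16)·exp(12.47) = 1.515×10^-5 × 2.593×10^5 = 3.93.

3.93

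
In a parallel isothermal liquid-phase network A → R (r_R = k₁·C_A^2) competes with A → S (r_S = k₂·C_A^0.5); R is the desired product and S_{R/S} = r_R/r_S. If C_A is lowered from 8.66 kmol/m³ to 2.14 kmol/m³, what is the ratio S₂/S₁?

S_{R/S} = (k₁/k₂)·C_A^1.5, so S₂/S₁ = (C_{A,2}/C_{A,1})^1.5.
= (2.14/8.66)^1.5 = (0.2471)^1.5 = 0.123.

0.123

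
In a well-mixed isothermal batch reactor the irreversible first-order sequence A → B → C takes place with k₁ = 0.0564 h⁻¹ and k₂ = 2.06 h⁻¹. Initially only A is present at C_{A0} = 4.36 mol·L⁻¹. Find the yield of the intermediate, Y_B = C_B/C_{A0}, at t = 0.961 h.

The intermediate concentration in a first-order A→B→C sequence is C_B = k₁C_{A0}(e^(−k₁t) − e^(−k₂t))/(k₂−k₁).
e^(−k₁t) = e^(−0.0564×0.961) = e^(−0.05420) = 0.9472; e^(−k₂t) = e^(−1.980) = 0.1381.
C_B = 0.0564×4.36/(2.06−0.0564) × (0.9472−0.1381) = 0.1227×0.8091 = 0.09930 mol·L⁻¹.
Y_B = C_B/C_{A0} = 0.09930/4.36 = 0.0228.

0.0228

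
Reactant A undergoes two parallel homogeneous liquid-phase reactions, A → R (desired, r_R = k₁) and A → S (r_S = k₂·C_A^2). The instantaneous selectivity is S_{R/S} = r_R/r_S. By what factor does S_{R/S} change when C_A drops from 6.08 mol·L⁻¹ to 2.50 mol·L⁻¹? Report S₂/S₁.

S_{R/S} = (k₁/k₂)·C_A^-2, so S₂/S₁ = (C_{A,2}/C_{A,1})^-2.
= (2.50/6.08)^(-2) = (0.4112)^(-2) = 5.91.

5.91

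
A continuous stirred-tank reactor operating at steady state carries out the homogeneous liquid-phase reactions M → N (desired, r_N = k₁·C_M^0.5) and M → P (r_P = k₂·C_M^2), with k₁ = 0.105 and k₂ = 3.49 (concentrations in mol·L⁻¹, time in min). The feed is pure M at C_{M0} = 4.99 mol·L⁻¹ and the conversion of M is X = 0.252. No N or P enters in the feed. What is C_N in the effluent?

Exit C_M = C_{M0}(1−X) = 4.99×0.748 = 3.733 mol·L⁻¹.
In a CSTR the entire volume is at exit conditions, so r_N = 0.105×3.733^0.5 = 0.2029 and r_P = 3.49×3.733^2 = 48.62.
Fraction of consumed M going to N: r_N/(r_N+r_P) = 0.004155.
C_N = 0.004155·C_{M0}·X = 0.004155×4.99×0.252 = 0.00522 mol·L⁻¹.

0.00522 mol·L⁻¹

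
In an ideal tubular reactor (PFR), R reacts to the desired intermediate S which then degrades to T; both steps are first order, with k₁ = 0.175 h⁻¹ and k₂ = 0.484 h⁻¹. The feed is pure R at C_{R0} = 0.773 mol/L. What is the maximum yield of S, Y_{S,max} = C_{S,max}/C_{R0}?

At the optimum, C_{S,max}/C_{R0} = (k₁/k₂)^[k₂/(k₂−k₁)].
= (0.175/0.484)^(0.484/(0.484−0.175)) = (0.3616)^(1.566) = 0.2032.

0.203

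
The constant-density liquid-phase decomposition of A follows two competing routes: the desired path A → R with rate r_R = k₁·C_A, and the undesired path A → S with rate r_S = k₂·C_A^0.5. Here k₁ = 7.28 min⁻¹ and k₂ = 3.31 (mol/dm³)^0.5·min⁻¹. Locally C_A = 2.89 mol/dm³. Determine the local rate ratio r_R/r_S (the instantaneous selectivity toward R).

S_{R/S} = r_R/r_S = (k₁·C_A)/(k₂·C_A^0.5) = (k₁/k₂)·C_A^0.5.
= (7.28×2.890) / (3.31×2.890^0.5) = 21.04/5.627 = 3.74.
Since the desired path is higher order in A, keeping C_A high (PFR or concentrated feed) favours R.

3.74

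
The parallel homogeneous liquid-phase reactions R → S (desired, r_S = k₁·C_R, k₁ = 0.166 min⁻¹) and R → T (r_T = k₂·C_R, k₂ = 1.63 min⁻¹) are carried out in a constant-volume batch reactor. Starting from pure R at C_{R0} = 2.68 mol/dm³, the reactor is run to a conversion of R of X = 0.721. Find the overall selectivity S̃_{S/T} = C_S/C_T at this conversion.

C_R = C_{R0}(1−X) = 0.7477 mol/dm³.
Both paths are first order in R, so the instantaneous fraction to S is constant: dC_S/d(−C_R) = k₁/(k₁+k₂) = 0.09243.
C_S = 0.09243·(C_{R0}−C_R) = 0.09243×1.932 = 0.179 mol/dm³.
C_T = (C_{R0}−C_R)−C_S = 1.754 mol/dm³; S̃_{S/T} = 0.1786/1.754 = 0.102.

0.102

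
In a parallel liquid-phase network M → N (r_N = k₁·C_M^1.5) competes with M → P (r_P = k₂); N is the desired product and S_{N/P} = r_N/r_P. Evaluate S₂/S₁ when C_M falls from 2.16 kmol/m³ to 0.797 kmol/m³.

S_{N/P} = (k₁/k₂)·C_M^1.5, so S₂/S₁ = (C_{M,2}/C_{M,1})^1.5.
= (0.797/2.16)^1.5 = (0.3690)^1.5 = 0.224.
Selectivity toward N falls as C_M falls — high-concentration operation is favoured.

0.224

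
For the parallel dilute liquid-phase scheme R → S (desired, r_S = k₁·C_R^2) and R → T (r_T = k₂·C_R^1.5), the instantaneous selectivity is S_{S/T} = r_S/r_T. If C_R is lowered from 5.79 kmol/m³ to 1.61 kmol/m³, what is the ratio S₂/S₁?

S_{S/T} = (k₁/k₂)·C_R^0.5, so S₂/S₁ = (C_{R,2}/C_{R,1})^0.5.
= (1.61/5.79)^0.5 = (0.2781)^0.5 = 0.527.

0.527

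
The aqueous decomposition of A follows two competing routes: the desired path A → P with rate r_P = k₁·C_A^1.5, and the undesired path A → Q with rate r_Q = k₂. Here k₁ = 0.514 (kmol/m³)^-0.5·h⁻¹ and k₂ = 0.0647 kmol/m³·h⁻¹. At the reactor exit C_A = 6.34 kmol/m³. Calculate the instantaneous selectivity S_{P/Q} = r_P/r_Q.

127

S_{P/Q} = r_P/r_Q = (k₁·C_A^1.5)/(k₂) = (k₁/k₂)·C_A^1.5.
= (0.514×6.340^1.5) / (0.0647) = 8.205/0.06470 = 127.
Since the desired path is higher order in A, keeping C_A high (PFR or concentrated feed) favours P.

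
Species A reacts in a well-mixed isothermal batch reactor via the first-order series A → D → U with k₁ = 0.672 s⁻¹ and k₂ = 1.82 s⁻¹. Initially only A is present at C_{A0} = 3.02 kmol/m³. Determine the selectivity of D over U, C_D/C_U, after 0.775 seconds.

1.02

Solving the coupled first-order balances gives C_D(t) = [k₁/(k₂−k₁)]·C_{A0}·(e^(−k₁t) − e^(−k₂t)).
e^(−k₁t) = e^(−0.672×0.775) = e^(−0.5208) = 0.5940; e^(−k₂t) = e^(−1.411) = 0.2440.
C_D = 0.672×3.02/(1.82−0.672) × (0.5940−0.2440) = 1.768×0.3500 = 0.6188 kmol/m³.
C_A = C_{A0}e^(−k₁t) = 1.794 kmol/m³, so C_U = C_{A0}−C_A−C_D = 0.6072 kmol/m³; C_D/C_U = 1.02.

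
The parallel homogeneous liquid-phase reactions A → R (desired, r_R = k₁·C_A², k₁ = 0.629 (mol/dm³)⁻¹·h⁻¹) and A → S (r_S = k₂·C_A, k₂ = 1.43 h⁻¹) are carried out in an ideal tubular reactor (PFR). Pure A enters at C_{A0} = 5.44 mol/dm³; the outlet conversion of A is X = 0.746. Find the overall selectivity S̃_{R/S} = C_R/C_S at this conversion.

C_A = C_{A0}(1−X) = 1.382 mol/dm³.
Along a PFR/batch, dC_S/dC_A = −r_S/(r_R+r_S) = −k₂/(k₂+k₁·C_A).
Integrating from C_{A0} to C_A: C_S = (1.43/0.629)·ln[(1.43+0.629·5.44)/(1.43+0.629·1.38)] = 2.273·ln(4.852/2.299) = 1.698 mol/dm³.
Then C_R = (C_{A0}−C_A) − C_S = 4.058 − 1.698 = 2.360 mol/dm³.
S̃_{R/S} = C_R/C_S = 2.360/1.698 = 1.39.

1.39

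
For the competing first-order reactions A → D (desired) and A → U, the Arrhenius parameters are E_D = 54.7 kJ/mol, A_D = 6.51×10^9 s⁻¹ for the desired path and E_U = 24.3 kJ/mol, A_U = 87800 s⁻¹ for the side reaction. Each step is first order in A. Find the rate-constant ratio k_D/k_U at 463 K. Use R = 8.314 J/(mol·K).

27.6

With equal orders, S_{D/U} = k_D/k_U = (A_D/A_U)·exp[(E_U−E_D)/(RT)].
(E_U−E_D)/(RT) = (24.3−54.7)×10³/(8.314×463) = -30400/3849 = -7.897.
k_D/k_U = (6.51×10^9/87800)·exp(-7.897) = 74146 × 3.717×10^-4 = 27.6.
Since E_D > E_U, raising the temperature improves selectivity toward D.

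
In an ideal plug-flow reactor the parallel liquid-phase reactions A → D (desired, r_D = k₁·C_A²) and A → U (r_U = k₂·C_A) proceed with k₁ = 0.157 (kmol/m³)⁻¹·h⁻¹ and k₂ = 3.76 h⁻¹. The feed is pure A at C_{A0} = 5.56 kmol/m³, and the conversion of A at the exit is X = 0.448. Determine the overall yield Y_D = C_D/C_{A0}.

0.0681

C_A = C_{A0}(1−X) = 3.069 kmol/m³.
Along a PFR/batch, dC_U/dC_A = −r_U/(r_D+r_U) = −k₂/(k₂+k₁·C_A).
Integrating from C_{A0} to C_A: C_U = (3.76/0.157)·ln[(3.76+0.157·5.56)/(3.76+0.157·3.07)] = 23.95·ln(4.633/4.242) = 2.112 kmol/m³.
Then C_D = (C_{A0}−C_A) − C_U = 2.491 − 2.112 = 0.3789 kmol/m³.
Y_D = C_D/C_{A0} = 0.3789/5.56 = 0.0681.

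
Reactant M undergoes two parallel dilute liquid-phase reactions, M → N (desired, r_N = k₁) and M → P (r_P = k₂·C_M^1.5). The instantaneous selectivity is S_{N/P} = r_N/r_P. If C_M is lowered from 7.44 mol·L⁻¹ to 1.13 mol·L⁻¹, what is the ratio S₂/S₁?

S_{N/P} = (k₁/k₂)·C_M^-1.5, so S₂/S₁ = (C_{M,2}/C_{M,1})^-1.5.
= (1.13/7.44)^(-1.5) = (0.1519)^(-1.5) = 16.9.
Selectivity toward N rises as C_M falls — low-concentration operation is favoured.

16.9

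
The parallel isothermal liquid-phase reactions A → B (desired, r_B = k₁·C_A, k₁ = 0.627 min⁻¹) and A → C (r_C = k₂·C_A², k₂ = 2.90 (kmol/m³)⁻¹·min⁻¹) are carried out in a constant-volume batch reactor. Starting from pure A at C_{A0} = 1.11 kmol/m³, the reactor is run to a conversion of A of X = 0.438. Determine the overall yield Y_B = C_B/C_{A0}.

C_A = C_{A0}(1−X) = 0.6238 kmol/m³.
Along a PFR/batch, dC_B/dC_A = −r_B/(r_B+r_C) = −k₁/(k₁+k₂·C_A).
Integrating from C_{A0} to C_A: C_B = (0.627/2.90)·ln[(0.627+2.90·1.11)/(0.627+2.90·0.624)] = 0.2162·ln(3.846/2.436) = 0.09873 kmol/m³.
Y_B = C_B/C_{A0} = 0.09873/1.11 = 0.0889.

0.0889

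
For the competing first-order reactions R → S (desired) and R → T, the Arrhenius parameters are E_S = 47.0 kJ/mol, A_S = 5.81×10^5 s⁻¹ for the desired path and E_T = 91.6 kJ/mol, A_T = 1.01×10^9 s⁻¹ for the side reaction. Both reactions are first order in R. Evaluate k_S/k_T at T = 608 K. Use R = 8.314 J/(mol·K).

3.91

Since both paths have the same order in R, the concentration cancels and S_{S/T} = k_S/k_T = (A_S/A_T)·exp[(E_T−E_S)/(RT)].
(E_T−E_S)/(RT) = (91.6−47.0)×10³/(8.314×608) = 44600/5055 = 8.823.
k_S/k_T = (5.81×10^5/1.01×10^9)·exp(8.823) = 5.752×10^-4 × 6789 = 3.91.
Since E_S < E_T, lowering the temperature improves selectivity toward S.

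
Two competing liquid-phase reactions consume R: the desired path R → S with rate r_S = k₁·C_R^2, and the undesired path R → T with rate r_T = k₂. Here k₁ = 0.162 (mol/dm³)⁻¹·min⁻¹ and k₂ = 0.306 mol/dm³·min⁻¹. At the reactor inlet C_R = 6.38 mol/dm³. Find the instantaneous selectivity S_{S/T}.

S_{S/T} = r_S/r_T = (k₁·C_R^2)/(k₂) = (k₁/k₂)·C_R^2.
= (0.162×6.380^2) / (0.306) = 6.594/0.3060 = 21.5.

21.5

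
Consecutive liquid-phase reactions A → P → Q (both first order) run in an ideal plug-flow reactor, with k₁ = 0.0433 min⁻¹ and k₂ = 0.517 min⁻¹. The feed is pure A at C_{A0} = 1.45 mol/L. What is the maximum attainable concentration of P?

Evaluating C_P at τ_opt = ln(k₂/k₁)/(k₂−k₁) gives C_{P,max}/C_{A0} = (k₁/k₂)^[k₂/(k₂−k₁)].
= (0.0433/0.517)^(0.517/(0.517−0.0433)) = (0.08375)^(1.091) = 0.06677.
C_{P,max} = 0.06677×1.45 = 0.0968 mol/L.

0.0968 mol/L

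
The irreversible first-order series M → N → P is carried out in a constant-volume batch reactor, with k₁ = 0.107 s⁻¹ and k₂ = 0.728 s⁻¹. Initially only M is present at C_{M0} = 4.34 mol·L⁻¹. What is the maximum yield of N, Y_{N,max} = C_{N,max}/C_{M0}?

For a first-order series the maximum intermediate yield is C_{N,max}/C_{M0} = (k₁/k₂)^[k₂/(k₂−k₁)].
= (0.107/0.728)^(0.728/(0.728−0.107)) = (0.1470)^(1.172) = 0.1056.

0.106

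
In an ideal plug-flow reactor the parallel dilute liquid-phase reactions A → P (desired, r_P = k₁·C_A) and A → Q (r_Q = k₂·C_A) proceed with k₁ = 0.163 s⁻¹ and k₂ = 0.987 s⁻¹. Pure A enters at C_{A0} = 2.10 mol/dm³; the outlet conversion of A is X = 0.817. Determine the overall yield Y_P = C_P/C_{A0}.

0.116

C_A = C_{A0}(1−X) = 0.3843 mol/dm³.
Both paths are first order in A, so the instantaneous fraction to P is constant: dC_P/d(−C_A) = k₁/(k₁+k₂) = 0.1417.
C_P = 0.1417·(C_{A0}−C_A) = 0.1417×1.716 = 0.243 mol/dm³.
Y_P = C_P/C_{A0} = 0.2432/2.10 = 0.116.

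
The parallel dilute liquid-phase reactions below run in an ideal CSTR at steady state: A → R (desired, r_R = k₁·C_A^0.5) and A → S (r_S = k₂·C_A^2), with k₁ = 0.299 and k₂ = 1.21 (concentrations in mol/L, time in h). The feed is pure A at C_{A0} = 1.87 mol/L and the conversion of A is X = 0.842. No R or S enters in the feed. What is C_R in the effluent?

0.954 mol/L

Exit C_A = C_{A0}(1−X) = 1.87×0.158 = 0.2955 mol/L.
Rates in a CSTR are evaluated at the outlet concentration: r_R = 0.299×0.2955^0.5 = 0.1625, r_S = 1.21×0.2955^2 = 0.1056.
Fraction of consumed A going to R: r_R/(r_R+r_S) = 0.6061.
C_R = 0.6061·C_{A0}·X = 0.6061×1.87×0.842 = 0.954 mol/L.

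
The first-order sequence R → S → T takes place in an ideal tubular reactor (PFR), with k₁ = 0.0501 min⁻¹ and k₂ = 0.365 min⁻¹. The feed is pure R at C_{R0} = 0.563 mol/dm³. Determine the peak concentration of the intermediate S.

Evaluating C_S at τ_opt = ln(k₂/k₁)/(k₂−k₁) gives C_{S,max}/C_{R0} = (k₁/k₂)^[k₂/(k₂−k₁)].
= (0.0501/0.365)^(0.365/(0.365−0.0501)) = (0.1373)^(1.159) = 0.1001.
C_{S,max} = 0.1001×0.563 = 0.0563 mol/dm³.

0.0563 mol/dm³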